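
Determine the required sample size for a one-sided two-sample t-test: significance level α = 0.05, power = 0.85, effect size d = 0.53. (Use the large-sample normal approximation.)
n = 52 per group

Sample size formula (two-sample t-test, normal approximation):
n = 2 · ((z_α + z_β) / d)²

z_α = 1.645 (for α = 0.05, one-sided)
z_β = 1.036 (for power = 0.85)
d = 0.53

n = 2 · ((1.645 + 1.036) / 0.53)²
n = 2 · (5.058)²
n ≈ 51.17
Round up to the next whole number: n = 52 per group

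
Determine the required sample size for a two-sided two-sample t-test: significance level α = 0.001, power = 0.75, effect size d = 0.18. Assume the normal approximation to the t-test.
n = 971 per group

Sample size formula (two-sample t-test, normal approximation):
n = 2 · ((z_{α/2} + z_β) / d)²

z_{α/2} = 3.291 (for α = 0.001, two-sided)
z_β = 0.674 (for power = 0.75)
d = 0.18

n = 2 · ((3.291 + 0.674) / 0.18)²
n = 2 · (22.028)²
n ≈ 970.47
Round up to the next whole number: n = 971 per group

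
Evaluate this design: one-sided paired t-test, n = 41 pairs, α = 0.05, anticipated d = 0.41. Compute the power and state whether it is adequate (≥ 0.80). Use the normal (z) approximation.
Power ≈ 0.84; the study is adequately powered (power ≥ 0.80)

Power calculation (paired t-test, normal approximation):
z_β = d · √n - z_α
z_β = 0.41 · √41 - 1.645
z_β = 0.41 · 6.403 - 1.645
z_β = 0.980

Power = Φ(z_β) = Φ(0.980) ≈ 0.837

Effect size d = 0.41 is small by Cohen's convention (0.2/0.5/0.8).

Threshold: power ≥ 0.80 is conventionally adequate.
Power ≈ 0.84 → the study is adequately powered (power ≥ 0.80).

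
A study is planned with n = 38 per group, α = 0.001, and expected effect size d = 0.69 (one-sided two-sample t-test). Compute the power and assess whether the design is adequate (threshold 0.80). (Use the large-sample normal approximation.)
Power ≈ 0.47; the study is underpowered (power < 0.80)

Power calculation (two-sample t-test, normal approximation):
z_β = d · √(n/2) - z_α
z_β = 0.69 · √(38/2) - 3.090
z_β = 0.69 · 4.359 - 3.090
z_β = -0.083

Power = Φ(z_β) = Φ(-0.083) ≈ 0.467

Effect size d = 0.69 is medium by Cohen's convention (0.2/0.5/0.8).

Threshold: power ≥ 0.80 is conventionally adequate.
Power ≈ 0.47 → the study is underpowered (power < 0.80).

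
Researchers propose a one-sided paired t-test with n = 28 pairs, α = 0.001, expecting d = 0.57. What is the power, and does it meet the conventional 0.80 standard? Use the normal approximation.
Power ≈ 0.47; the study is underpowered (power < 0.80)

Power calculation (paired t-test, normal approximation):
z_β = d · √n - z_α
z_β = 0.57 · √28 - 3.090
z_β = 0.57 · 5.292 - 3.090
z_β = -0.074

Power = Φ(z_β) = Φ(-0.074) ≈ 0.470

Effect size d = 0.57 is medium by Cohen's convention (0.2/0.5/0.8).

Threshold: power ≥ 0.80 is conventionally adequate.
Power ≈ 0.47 → the study is underpowered (power < 0.80).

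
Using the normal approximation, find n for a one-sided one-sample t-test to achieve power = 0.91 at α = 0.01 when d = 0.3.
n = 150

Sample size formula (one-sample t-test, normal approximation):
n = ((z_α + z_β) / d)²

z_α = 2.326 (for α = 0.01, one-sided)
z_β = 1.341 (for power = 0.91)
d = 0.3

n = ((2.326 + 1.341) / 0.3)²
n = (12.223)²
n ≈ 149.40
Round up to the next whole number: n = 150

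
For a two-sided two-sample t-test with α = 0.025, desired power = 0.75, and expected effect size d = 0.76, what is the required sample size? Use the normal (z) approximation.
n = 30 per group

Sample size formula (two-sample t-test, normal approximation):
n = 2 · ((z_{α/2} + z_β) / d)²

z_{α/2} = 2.241 (for α = 0.025, two-sided)
z_β = 0.674 (for power = 0.75)
d = 0.76

n = 2 · ((2.241 + 0.674) / 0.76)²
n = 2 · (3.836)²
n ≈ 29.43
Round up to the next whole number: n = 30 per group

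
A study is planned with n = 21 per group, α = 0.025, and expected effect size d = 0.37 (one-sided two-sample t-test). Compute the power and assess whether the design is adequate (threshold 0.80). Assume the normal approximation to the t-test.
Power ≈ 0.22; the study is underpowered (power < 0.80)

Power calculation (two-sample t-test, normal approximation):
z_β = d · √(n/2) - z_α
z_β = 0.37 · √(21/2) - 1.960
z_β = 0.37 · 3.240 - 1.960
z_β = -0.761

Power = Φ(z_β) = Φ(-0.761) ≈ 0.223

Effect size d = 0.37 is small by Cohen's convention (0.2/0.5/0.8).

Threshold: power ≥ 0.80 is conventionally adequate.
Power ≈ 0.22 → the study is underpowered (power < 0.80).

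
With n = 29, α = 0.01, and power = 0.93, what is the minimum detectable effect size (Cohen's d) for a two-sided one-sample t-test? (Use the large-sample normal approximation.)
d ≈ 0.75

Minimum detectable effect (one-sample t-test, normal approximation):
d = (z_{α/2} + z_β) / √n
d = (2.576 + 1.476) / √29
d = 4.052 / 5.385
d ≈ 0.75

By Cohen's convention (0.2 small / 0.5 medium / 0.8 large): medium effect.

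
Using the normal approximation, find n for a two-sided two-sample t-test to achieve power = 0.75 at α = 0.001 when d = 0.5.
n = 126 per group

Sample size formula (two-sample t-test, normal approximation):
n = 2 · ((z_{α/2} + z_β) / d)²

z_{α/2} = 3.291 (for α = 0.001, two-sided)
z_β = 0.674 (for power = 0.75)
d = 0.5

n = 2 · ((3.291 + 0.674) / 0.5)²
n = 2 · (7.930)²
n ≈ 125.77
Round up to the next whole number: n = 126 per group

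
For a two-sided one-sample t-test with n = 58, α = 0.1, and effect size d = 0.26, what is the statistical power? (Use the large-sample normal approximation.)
Power ≈ 0.63

Power calculation (one-sample t-test, normal approximation):
z_β = d · √n - z_{α/2}
z_β = 0.26 · √58 - 1.645
z_β = 0.26 · 7.616 - 1.645
z_β = 0.335

Power = Φ(z_β) = Φ(0.335) ≈ 0.631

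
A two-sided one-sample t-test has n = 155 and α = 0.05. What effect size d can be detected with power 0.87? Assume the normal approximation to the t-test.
d ≈ 0.25

Minimum detectable effect (one-sample t-test, normal approximation):
d = (z_{α/2} + z_β) / √n
d = (1.960 + 1.126) / √155
d = 3.086 / 12.450
d ≈ 0.25

By Cohen's convention (0.2 small / 0.5 medium / 0.8 large): small effect.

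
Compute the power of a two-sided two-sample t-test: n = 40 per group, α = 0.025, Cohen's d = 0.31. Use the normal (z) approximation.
Power ≈ 0.20

Power calculation (two-sample t-test, normal approximation):
z_β = d · √(n/2) - z_{α/2}
z_β = 0.31 · √(40/2) - 2.241
z_β = 0.31 · 4.472 - 2.241
z_β = -0.855

Power = Φ(z_β) = Φ(-0.855) ≈ 0.196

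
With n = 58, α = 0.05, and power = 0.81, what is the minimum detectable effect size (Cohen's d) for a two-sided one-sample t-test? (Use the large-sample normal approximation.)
d ≈ 0.37

Minimum detectable effect (one-sample t-test, normal approximation):
d = (z_{α/2} + z_β) / √n
d = (1.960 + 0.878) / √58
d = 2.838 / 7.616
d ≈ 0.37

By Cohen's convention (0.2 small / 0.5 medium / 0.8 large): small effect.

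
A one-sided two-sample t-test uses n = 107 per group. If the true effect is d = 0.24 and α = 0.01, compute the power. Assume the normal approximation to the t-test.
Power ≈ 0.28

Power calculation (two-sample t-test, normal approximation):
z_β = d · √(n/2) - z_α
z_β = 0.24 · √(107/2) - 2.326
z_β = 0.24 · 7.314 - 2.326
z_β = -0.571

Power = Φ(z_β) = Φ(-0.571) ≈ 0.284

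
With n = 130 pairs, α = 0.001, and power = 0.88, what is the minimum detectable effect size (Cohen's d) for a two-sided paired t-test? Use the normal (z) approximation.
d ≈ 0.39

Minimum detectable effect (paired t-test, normal approximation):
d = (z_{α/2} + z_β) / √n
d = (3.291 + 1.175) / √130
d = 4.466 / 11.402
d ≈ 0.39

By Cohen's convention (0.2 small / 0.5 medium / 0.8 large): small effect.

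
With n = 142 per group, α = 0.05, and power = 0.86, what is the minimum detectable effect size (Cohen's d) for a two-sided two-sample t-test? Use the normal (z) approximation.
d ≈ 0.36

Minimum detectable effect (two-sample t-test, normal approximation):
d = (z_{α/2} + z_β) / √(n/2)
d = (1.960 + 1.080) / √(142/2)
d = 3.040 / 8.426
d ≈ 0.36

By Cohen's convention (0.2 small / 0.5 medium / 0.8 large): small effect.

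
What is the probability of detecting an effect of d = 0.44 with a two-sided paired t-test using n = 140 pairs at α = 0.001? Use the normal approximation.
Power ≈ 0.97

Power calculation (paired t-test, normal approximation):
z_β = d · √n - z_{α/2}
z_β = 0.44 · √140 - 3.291
z_β = 0.44 · 11.832 - 3.291
z_β = 1.916

Power = Φ(z_β) = Φ(1.916) ≈ 0.972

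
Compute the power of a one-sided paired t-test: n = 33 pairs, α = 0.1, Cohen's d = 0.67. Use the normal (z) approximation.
Power ≈ 0.99

Power calculation (paired t-test, normal approximation):
z_β = d · √n - z_α
z_β = 0.67 · √33 - 1.282
z_β = 0.67 · 5.745 - 1.282
z_β = 2.567

Power = Φ(z_β) = Φ(2.567) ≈ 0.995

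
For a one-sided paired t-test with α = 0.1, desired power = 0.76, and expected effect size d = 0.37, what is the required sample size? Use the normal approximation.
n = 29 pairs

Sample size formula (paired t-test, normal approximation):
n = ((z_α + z_β) / d)²

z_α = 1.282 (for α = 0.1, one-sided)
z_β = 0.706 (for power = 0.76)
d = 0.37

n = ((1.282 + 0.706) / 0.37)²
n = (5.373)²
n ≈ 28.87
Round up to the next whole number: n = 29 pairs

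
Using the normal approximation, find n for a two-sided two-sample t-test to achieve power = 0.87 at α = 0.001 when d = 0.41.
n = 233 per group

Sample size formula (two-sample t-test, normal approximation):
n = 2 · ((z_{α/2} + z_β) / d)²

z_{α/2} = 3.291 (for α = 0.001, two-sided)
z_β = 1.126 (for power = 0.87)
d = 0.41

n = 2 · ((3.291 + 1.126) / 0.41)²
n = 2 · (10.773)²
n ≈ 232.12
Round up to the next whole number: n = 233 per group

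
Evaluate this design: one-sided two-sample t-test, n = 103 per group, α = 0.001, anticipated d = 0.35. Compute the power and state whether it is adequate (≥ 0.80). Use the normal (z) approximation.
Power ≈ 0.28; the study is underpowered (power < 0.80)

Power calculation (two-sample t-test, normal approximation):
z_β = d · √(n/2) - z_α
z_β = 0.35 · √(103/2) - 3.090
z_β = 0.35 · 7.176 - 3.090
z_β = -0.579

Power = Φ(z_β) = Φ(-0.579) ≈ 0.281

Effect size d = 0.35 is small by Cohen's convention (0.2/0.5/0.8).

Threshold: power ≥ 0.80 is conventionally adequate.
Power ≈ 0.28 → the study is underpowered (power < 0.80).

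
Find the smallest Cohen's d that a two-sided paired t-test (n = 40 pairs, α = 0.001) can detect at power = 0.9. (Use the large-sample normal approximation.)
d ≈ 0.72

Minimum detectable effect (paired t-test, normal approximation):
d = (z_{α/2} + z_β) / √n
d = (3.291 + 1.282) / √40
d = 4.572 / 6.325
d ≈ 0.72

By Cohen's convention (0.2 small / 0.5 medium / 0.8 large): medium effect.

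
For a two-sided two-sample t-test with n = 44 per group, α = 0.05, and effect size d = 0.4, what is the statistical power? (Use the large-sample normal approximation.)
Power ≈ 0.47

Power calculation (two-sample t-test, normal approximation):
z_β = d · √(n/2) - z_{α/2}
z_β = 0.4 · √(44/2) - 1.960
z_β = 0.4 · 4.690 - 1.960
z_β = -0.084

Power = Φ(z_β) = Φ(-0.084) ≈ 0.467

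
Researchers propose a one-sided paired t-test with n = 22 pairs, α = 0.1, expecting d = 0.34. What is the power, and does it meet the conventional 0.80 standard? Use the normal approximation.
Power ≈ 0.62; the study is underpowered (power < 0.80)

Power calculation (paired t-test, normal approximation):
z_β = d · √n - z_α
z_β = 0.34 · √22 - 1.282
z_β = 0.34 · 4.690 - 1.282
z_β = 0.313

Power = Φ(z_β) = Φ(0.313) ≈ 0.623

Effect size d = 0.34 is small by Cohen's convention (0.2/0.5/0.8).

Threshold: power ≥ 0.80 is conventionally adequate.
Power ≈ 0.62 → the study is underpowered (power < 0.80).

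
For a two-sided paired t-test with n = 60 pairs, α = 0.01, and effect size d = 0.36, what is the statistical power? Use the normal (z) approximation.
Power ≈ 0.58

Power calculation (paired t-test, normal approximation):
z_β = d · √n - z_{α/2}
z_β = 0.36 · √60 - 2.576
z_β = 0.36 · 7.746 - 2.576
z_β = 0.213

Power = Φ(z_β) = Φ(0.213) ≈ 0.584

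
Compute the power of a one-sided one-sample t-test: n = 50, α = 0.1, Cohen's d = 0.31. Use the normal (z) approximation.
Power ≈ 0.82

Power calculation (one-sample t-test, normal approximation):
z_β = d · √n - z_α
z_β = 0.31 · √50 - 1.282
z_β = 0.31 · 7.071 - 1.282
z_β = 0.910

Power = Φ(z_β) = Φ(0.910) ≈ 0.819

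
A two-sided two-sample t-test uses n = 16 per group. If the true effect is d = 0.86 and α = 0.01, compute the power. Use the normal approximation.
Power ≈ 0.44

Power calculation (two-sample t-test, normal approximation):
z_β = d · √(n/2) - z_{α/2}
z_β = 0.86 · √(16/2) - 2.576
z_β = 0.86 · 2.828 - 2.576
z_β = -0.143

Power = Φ(z_β) = Φ(-0.143) ≈ 0.443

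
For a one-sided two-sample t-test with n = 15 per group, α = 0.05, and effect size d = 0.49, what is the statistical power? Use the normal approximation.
Power ≈ 0.38

Power calculation (two-sample t-test, normal approximation):
z_β = d · √(n/2) - z_α
z_β = 0.49 · √(15/2) - 1.645
z_β = 0.49 · 2.739 - 1.645
z_β = -0.303

Power = Φ(z_β) = Φ(-0.303) ≈ 0.381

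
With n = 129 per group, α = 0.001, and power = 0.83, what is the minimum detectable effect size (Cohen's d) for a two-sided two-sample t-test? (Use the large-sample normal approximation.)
d ≈ 0.53

Minimum detectable effect (two-sample t-test, normal approximation):
d = (z_{α/2} + z_β) / √(n/2)
d = (3.291 + 0.954) / √(129/2)
d = 4.245 / 8.031
d ≈ 0.53

By Cohen's convention (0.2 small / 0.5 medium / 0.8 large): medium effect.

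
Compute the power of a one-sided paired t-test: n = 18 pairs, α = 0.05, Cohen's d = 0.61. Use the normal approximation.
Power ≈ 0.83

Power calculation (paired t-test, normal approximation):
z_β = d · √n - z_α
z_β = 0.61 · √18 - 1.645
z_β = 0.61 · 4.243 - 1.645
z_β = 0.943

Power = Φ(z_β) = Φ(0.943) ≈ 0.827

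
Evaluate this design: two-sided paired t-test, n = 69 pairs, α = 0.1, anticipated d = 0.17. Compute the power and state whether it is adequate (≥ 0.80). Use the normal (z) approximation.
Power ≈ 0.41; the study is underpowered (power < 0.80)

Power calculation (paired t-test, normal approximation):
z_β = d · √n - z_{α/2}
z_β = 0.17 · √69 - 1.645
z_β = 0.17 · 8.307 - 1.645
z_β = -0.233

Power = Φ(z_β) = Φ(-0.233) ≈ 0.408

Effect size d = 0.17 is very small by Cohen's convention (0.2/0.5/0.8).

Threshold: power ≥ 0.80 is conventionally adequate.
Power ≈ 0.41 → the study is underpowered (power < 0.80).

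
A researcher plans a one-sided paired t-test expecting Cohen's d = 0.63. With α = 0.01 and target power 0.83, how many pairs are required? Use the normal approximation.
n = 28 pairs

Sample size formula (paired t-test, normal approximation):
n = ((z_α + z_β) / d)²

z_α = 2.326 (for α = 0.01, one-sided)
z_β = 0.954 (for power = 0.83)
d = 0.63

n = ((2.326 + 0.954) / 0.63)²
n = (5.206)²
n ≈ 27.10
Round up to the next whole number: n = 28 pairs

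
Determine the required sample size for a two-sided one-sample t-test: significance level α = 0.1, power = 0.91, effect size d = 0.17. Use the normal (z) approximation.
n = 309

Sample size formula (one-sample t-test, normal approximation):
n = ((z_{α/2} + z_β) / d)²

z_{α/2} = 1.645 (for α = 0.1, two-sided)
z_β = 1.341 (for power = 0.91)
d = 0.17

n = ((1.645 + 1.341) / 0.17)²
n = (17.565)²
n ≈ 308.53
Round up to the next whole number: n = 309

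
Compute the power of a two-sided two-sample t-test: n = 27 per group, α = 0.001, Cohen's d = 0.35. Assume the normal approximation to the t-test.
Power ≈ 0.02

Power calculation (two-sample t-test, normal approximation):
z_β = d · √(n/2) - z_{α/2}
z_β = 0.35 · √(27/2) - 3.291
z_β = 0.35 · 3.674 - 3.291
z_β = -2.005

Power = Φ(z_β) = Φ(-2.005) ≈ 0.023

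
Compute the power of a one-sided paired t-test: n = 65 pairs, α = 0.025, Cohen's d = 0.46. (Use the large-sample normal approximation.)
Power ≈ 0.96

Power calculation (paired t-test, normal approximation):
z_β = d · √n - z_α
z_β = 0.46 · √65 - 1.960
z_β = 0.46 · 8.062 - 1.960
z_β = 1.749

Power = Φ(z_β) = Φ(1.749) ≈ 0.960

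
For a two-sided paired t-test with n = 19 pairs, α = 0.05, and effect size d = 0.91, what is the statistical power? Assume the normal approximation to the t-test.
Power ≈ 0.98

Power calculation (paired t-test, normal approximation):
z_β = d · √n - z_{α/2}
z_β = 0.91 · √19 - 1.960
z_β = 0.91 · 4.359 - 1.960
z_β = 2.007

Power = Φ(z_β) = Φ(2.007) ≈ 0.978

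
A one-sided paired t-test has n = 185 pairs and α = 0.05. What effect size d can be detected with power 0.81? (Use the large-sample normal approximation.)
d ≈ 0.19

Minimum detectable effect (paired t-test, normal approximation):
d = (z_α + z_β) / √n
d = (1.645 + 0.878) / √185
d = 2.523 / 13.601
d ≈ 0.19

By Cohen's convention (0.2 small / 0.5 medium / 0.8 large): very small effect.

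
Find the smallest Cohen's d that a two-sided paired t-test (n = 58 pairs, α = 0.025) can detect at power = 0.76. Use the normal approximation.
d ≈ 0.39

Minimum detectable effect (paired t-test, normal approximation):
d = (z_{α/2} + z_β) / √n
d = (2.241 + 0.706) / √58
d = 2.948 / 7.616
d ≈ 0.39

By Cohen's convention (0.2 small / 0.5 medium / 0.8 large): small effect.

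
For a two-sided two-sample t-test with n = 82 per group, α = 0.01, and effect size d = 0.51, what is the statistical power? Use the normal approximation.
Power ≈ 0.75

Power calculation (two-sample t-test, normal approximation):
z_β = d · √(n/2) - z_{α/2}
z_β = 0.51 · √(82/2) - 2.576
z_β = 0.51 · 6.403 - 2.576
z_β = 0.690

Power = Φ(z_β) = Φ(0.690) ≈ 0.755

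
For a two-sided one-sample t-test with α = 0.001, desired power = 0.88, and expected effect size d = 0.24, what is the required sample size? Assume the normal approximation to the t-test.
n = 347

Sample size formula (one-sample t-test, normal approximation):
n = ((z_{α/2} + z_β) / d)²

z_{α/2} = 3.291 (for α = 0.001, two-sided)
z_β = 1.175 (for power = 0.88)
d = 0.24

n = ((3.291 + 1.175) / 0.24)²
n = (18.608)²
n ≈ 346.26
Round up to the next whole number: n = 347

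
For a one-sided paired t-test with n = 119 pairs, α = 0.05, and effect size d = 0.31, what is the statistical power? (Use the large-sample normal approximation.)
Power ≈ 0.96

Power calculation (paired t-test, normal approximation):
z_β = d · √n - z_α
z_β = 0.31 · √119 - 1.645
z_β = 0.31 · 10.909 - 1.645
z_β = 1.737

Power = Φ(z_β) = Φ(1.737) ≈ 0.959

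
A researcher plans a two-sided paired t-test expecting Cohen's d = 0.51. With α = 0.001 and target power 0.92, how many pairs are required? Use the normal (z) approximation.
n = 85 pairs

Sample size formula (paired t-test, normal approximation):
n = ((z_{α/2} + z_β) / d)²

z_{α/2} = 3.291 (for α = 0.001, two-sided)
z_β = 1.405 (for power = 0.92)
d = 0.51

n = ((3.291 + 1.405) / 0.51)²
n = (9.208)²
n ≈ 84.79
Round up to the next whole number: n = 85 pairs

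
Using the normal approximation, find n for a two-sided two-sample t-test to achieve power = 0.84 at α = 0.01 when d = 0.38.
n = 177 per group

Sample size formula (two-sample t-test, normal approximation):
n = 2 · ((z_{α/2} + z_β) / d)²

z_{α/2} = 2.576 (for α = 0.01, two-sided)
z_β = 0.994 (for power = 0.84)
d = 0.38

n = 2 · ((2.576 + 0.994) / 0.38)²
n = 2 · (9.395)²
n ≈ 176.53
Round up to the next whole number: n = 177 per group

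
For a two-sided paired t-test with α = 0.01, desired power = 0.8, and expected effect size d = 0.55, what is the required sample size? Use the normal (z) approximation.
n = 39 pairs

Sample size formula (paired t-test, normal approximation):
n = ((z_{α/2} + z_β) / d)²

z_{α/2} = 2.576 (for α = 0.01, two-sided)
z_β = 0.842 (for power = 0.8)
d = 0.55

n = ((2.576 + 0.842) / 0.55)²
n = (6.215)²
n ≈ 38.63
Round up to the next whole number: n = 39 pairs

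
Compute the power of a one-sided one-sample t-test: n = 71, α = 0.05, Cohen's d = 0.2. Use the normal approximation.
Power ≈ 0.52

Power calculation (one-sample t-test, normal approximation):
z_β = d · √n - z_α
z_β = 0.2 · √71 - 1.645
z_β = 0.2 · 8.426 - 1.645
z_β = 0.040

Power = Φ(z_β) = Φ(0.040) ≈ 0.516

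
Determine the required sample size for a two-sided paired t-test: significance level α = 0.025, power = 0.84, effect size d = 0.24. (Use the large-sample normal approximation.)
n = 182 pairs

Sample size formula (paired t-test, normal approximation):
n = ((z_{α/2} + z_β) / d)²

z_{α/2} = 2.241 (for α = 0.025, two-sided)
z_β = 0.994 (for power = 0.84)
d = 0.24

n = ((2.241 + 0.994) / 0.24)²
n = (13.479)²
n ≈ 181.68
Round up to the next whole number: n = 182 pairs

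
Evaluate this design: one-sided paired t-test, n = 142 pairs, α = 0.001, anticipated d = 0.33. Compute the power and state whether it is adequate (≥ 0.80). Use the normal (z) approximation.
Power ≈ 0.80; the study is adequately powered (power ≥ 0.80)

Power calculation (paired t-test, normal approximation):
z_β = d · √n - z_α
z_β = 0.33 · √142 - 3.090
z_β = 0.33 · 11.916 - 3.090
z_β = 0.842

Power = Φ(z_β) = Φ(0.842) ≈ 0.800

Effect size d = 0.33 is small by Cohen's convention (0.2/0.5/0.8).

Threshold: power ≥ 0.80 is conventionally adequate.
Power ≈ 0.80 → the study is adequately powered (power ≥ 0.80).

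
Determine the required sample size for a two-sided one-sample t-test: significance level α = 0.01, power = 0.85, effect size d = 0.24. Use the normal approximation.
n = 227

Sample size formula (one-sample t-test, normal approximation):
n = ((z_{α/2} + z_β) / d)²

z_{α/2} = 2.576 (for α = 0.01, two-sided)
z_β = 1.036 (for power = 0.85)
d = 0.24

n = ((2.576 + 1.036) / 0.24)²
n = (15.050)²
n ≈ 226.50
Round up to the next whole number: n = 227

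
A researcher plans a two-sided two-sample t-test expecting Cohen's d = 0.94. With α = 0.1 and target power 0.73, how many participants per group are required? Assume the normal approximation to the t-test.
n = 12 per group

Sample size formula (two-sample t-test, normal approximation):
n = 2 · ((z_{α/2} + z_β) / d)²

z_{α/2} = 1.645 (for α = 0.1, two-sided)
z_β = 0.613 (for power = 0.73)
d = 0.94

n = 2 · ((1.645 + 0.613) / 0.94)²
n = 2 · (2.402)²
n ≈ 11.54
Round up to the next whole number: n = 12 per group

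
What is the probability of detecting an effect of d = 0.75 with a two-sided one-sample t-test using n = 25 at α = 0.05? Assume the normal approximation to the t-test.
Power ≈ 0.96

Power calculation (one-sample t-test, normal approximation):
z_β = d · √n - z_{α/2}
z_β = 0.75 · √25 - 1.960
z_β = 0.75 · 5.000 - 1.960
z_β = 1.790

Power = Φ(z_β) = Φ(1.790) ≈ 0.963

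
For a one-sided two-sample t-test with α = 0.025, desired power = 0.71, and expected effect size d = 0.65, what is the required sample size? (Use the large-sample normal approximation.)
n = 30 per group

Sample size formula (two-sample t-test, normal approximation):
n = 2 · ((z_α + z_β) / d)²

z_α = 1.960 (for α = 0.025, one-sided)
z_β = 0.553 (for power = 0.71)
d = 0.65

n = 2 · ((1.960 + 0.553) / 0.65)²
n = 2 · (3.866)²
n ≈ 29.89
Round up to the next whole number: n = 30 per group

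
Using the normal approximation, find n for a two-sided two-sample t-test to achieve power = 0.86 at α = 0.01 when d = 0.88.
n = 35 per group

Sample size formula (two-sample t-test, normal approximation):
n = 2 · ((z_{α/2} + z_β) / d)²

z_{α/2} = 2.576 (for α = 0.01, two-sided)
z_β = 1.080 (for power = 0.86)
d = 0.88

n = 2 · ((2.576 + 1.080) / 0.88)²
n = 2 · (4.155)²
n ≈ 34.53
Round up to the next whole number: n = 35 per group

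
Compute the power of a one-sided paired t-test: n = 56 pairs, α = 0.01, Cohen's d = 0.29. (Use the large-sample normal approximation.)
Power ≈ 0.44

Power calculation (paired t-test, normal approximation):
z_β = d · √n - z_α
z_β = 0.29 · √56 - 2.326
z_β = 0.29 · 7.483 - 2.326
z_β = -0.156

Power = Φ(z_β) = Φ(-0.156) ≈ 0.438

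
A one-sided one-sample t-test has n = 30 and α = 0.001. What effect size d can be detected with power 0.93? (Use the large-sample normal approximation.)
d ≈ 0.83

Minimum detectable effect (one-sample t-test, normal approximation):
d = (z_α + z_β) / √n
d = (3.090 + 1.476) / √30
d = 4.566 / 5.477
d ≈ 0.83

By Cohen's convention (0.2 small / 0.5 medium / 0.8 large): large effect.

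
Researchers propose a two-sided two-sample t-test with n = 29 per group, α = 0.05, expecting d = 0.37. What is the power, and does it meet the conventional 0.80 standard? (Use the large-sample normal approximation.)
Power ≈ 0.29; the study is underpowered (power < 0.80)

Power calculation (two-sample t-test, normal approximation):
z_β = d · √(n/2) - z_{α/2}
z_β = 0.37 · √(29/2) - 1.960
z_β = 0.37 · 3.808 - 1.960
z_β = -0.551

Power = Φ(z_β) = Φ(-0.551) ≈ 0.291

Effect size d = 0.37 is small by Cohen's convention (0.2/0.5/0.8).

Threshold: power ≥ 0.80 is conventionally adequate.
Power ≈ 0.29 → the study is underpowered (power < 0.80).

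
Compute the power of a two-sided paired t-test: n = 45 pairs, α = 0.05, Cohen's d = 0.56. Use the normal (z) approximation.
Power ≈ 0.96

Power calculation (paired t-test, normal approximation):
z_β = d · √n - z_{α/2}
z_β = 0.56 · √45 - 1.960
z_β = 0.56 · 6.708 - 1.960
z_β = 1.797

Power = Φ(z_β) = Φ(1.797) ≈ 0.964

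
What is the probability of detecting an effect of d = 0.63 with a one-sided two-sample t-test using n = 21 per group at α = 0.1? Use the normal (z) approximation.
Power ≈ 0.78

Power calculation (two-sample t-test, normal approximation):
z_β = d · √(n/2) - z_α
z_β = 0.63 · √(21/2) - 1.282
z_β = 0.63 · 3.240 - 1.282
z_β = 0.760

Power = Φ(z_β) = Φ(0.760) ≈ 0.776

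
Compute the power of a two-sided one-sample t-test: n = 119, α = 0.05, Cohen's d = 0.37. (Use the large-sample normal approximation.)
Power ≈ 0.98

Power calculation (one-sample t-test, normal approximation):
z_β = d · √n - z_{α/2}
z_β = 0.37 · √119 - 1.960
z_β = 0.37 · 10.909 - 1.960
z_β = 2.076

Power = Φ(z_β) = Φ(2.076) ≈ 0.981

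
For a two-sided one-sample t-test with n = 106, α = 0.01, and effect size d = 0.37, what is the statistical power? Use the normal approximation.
Power ≈ 0.89

Power calculation (one-sample t-test, normal approximation):
z_β = d · √n - z_{α/2}
z_β = 0.37 · √106 - 2.576
z_β = 0.37 · 10.296 - 2.576
z_β = 1.234

Power = Φ(z_β) = Φ(1.234) ≈ 0.891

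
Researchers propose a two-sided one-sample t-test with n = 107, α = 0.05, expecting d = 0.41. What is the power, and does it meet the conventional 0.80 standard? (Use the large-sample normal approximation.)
Power ≈ 0.99; the study is adequately powered (power ≥ 0.80)

Power calculation (one-sample t-test, normal approximation):
z_β = d · √n - z_{α/2}
z_β = 0.41 · √107 - 1.960
z_β = 0.41 · 10.344 - 1.960
z_β = 2.281

Power = Φ(z_β) = Φ(2.281) ≈ 0.989

Effect size d = 0.41 is small by Cohen's convention (0.2/0.5/0.8).

Threshold: power ≥ 0.80 is conventionally adequate.
Power ≈ 0.99 → the study is adequately powered (power ≥ 0.80).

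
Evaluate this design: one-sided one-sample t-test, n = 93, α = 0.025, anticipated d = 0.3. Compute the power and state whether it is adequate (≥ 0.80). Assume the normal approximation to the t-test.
Power ≈ 0.82; the study is adequately powered (power ≥ 0.80)

Power calculation (one-sample t-test, normal approximation):
z_β = d · √n - z_α
z_β = 0.3 · √93 - 1.960
z_β = 0.3 · 9.644 - 1.960
z_β = 0.933

Power = Φ(z_β) = Φ(0.933) ≈ 0.825

Effect size d = 0.3 is small by Cohen's convention (0.2/0.5/0.8).

Threshold: power ≥ 0.80 is conventionally adequate.
Power ≈ 0.82 → the study is adequately powered (power ≥ 0.80).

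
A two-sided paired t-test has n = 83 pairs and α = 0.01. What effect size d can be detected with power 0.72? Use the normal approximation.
d ≈ 0.35

Minimum detectable effect (paired t-test, normal approximation):
d = (z_{α/2} + z_β) / √n
d = (2.576 + 0.583) / √83
d = 3.159 / 9.110
d ≈ 0.35

By Cohen's convention (0.2 small / 0.5 medium / 0.8 large): small effect.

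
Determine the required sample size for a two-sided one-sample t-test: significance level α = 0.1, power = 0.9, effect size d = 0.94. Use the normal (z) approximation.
n = 10

Sample size formula (one-sample t-test, normal approximation):
n = ((z_{α/2} + z_β) / d)²

z_{α/2} = 1.645 (for α = 0.1, two-sided)
z_β = 1.282 (for power = 0.9)
d = 0.94

n = ((1.645 + 1.282) / 0.94)²
n = (3.114)²
n ≈ 9.70
Round up to the next whole number: n = 10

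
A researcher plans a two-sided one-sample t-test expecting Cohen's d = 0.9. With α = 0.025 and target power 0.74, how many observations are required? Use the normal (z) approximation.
n = 11

Sample size formula (one-sample t-test, normal approximation):
n = ((z_{α/2} + z_β) / d)²

z_{α/2} = 2.241 (for α = 0.025, two-sided)
z_β = 0.643 (for power = 0.74)
d = 0.9

n = ((2.241 + 0.643) / 0.9)²
n = (3.204)²
n ≈ 10.27
Round up to the next whole number: n = 11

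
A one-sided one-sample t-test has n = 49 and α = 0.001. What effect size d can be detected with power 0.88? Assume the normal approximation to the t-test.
d ≈ 0.61

Minimum detectable effect (one-sample t-test, normal approximation):
d = (z_α + z_β) / √n
d = (3.090 + 1.175) / √49
d = 4.265 / 7.000
d ≈ 0.61

By Cohen's convention (0.2 small / 0.5 medium / 0.8 large): medium effect.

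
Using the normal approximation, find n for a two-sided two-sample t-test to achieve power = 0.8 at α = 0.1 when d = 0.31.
n = 129 per group

Sample size formula (two-sample t-test, normal approximation):
n = 2 · ((z_{α/2} + z_β) / d)²

z_{α/2} = 1.645 (for α = 0.1, two-sided)
z_β = 0.842 (for power = 0.8)
d = 0.31

n = 2 · ((1.645 + 0.842) / 0.31)²
n = 2 · (8.023)²
n ≈ 128.74
Round up to the next whole number: n = 129 per group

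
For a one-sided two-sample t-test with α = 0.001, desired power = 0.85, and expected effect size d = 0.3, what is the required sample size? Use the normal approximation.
n = 379 per group

Sample size formula (two-sample t-test, normal approximation):
n = 2 · ((z_α + z_β) / d)²

z_α = 3.090 (for α = 0.001, one-sided)
z_β = 1.036 (for power = 0.85)
d = 0.3

n = 2 · ((3.090 + 1.036) / 0.3)²
n = 2 · (13.753)²
n ≈ 378.29
Round up to the next whole number: n = 379 per group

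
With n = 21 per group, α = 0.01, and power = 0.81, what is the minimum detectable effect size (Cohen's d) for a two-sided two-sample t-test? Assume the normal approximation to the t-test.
d ≈ 1.07

Minimum detectable effect (two-sample t-test, normal approximation):
d = (z_{α/2} + z_β) / √(n/2)
d = (2.576 + 0.878) / √(21/2)
d = 3.454 / 3.240
d ≈ 1.07

By Cohen's convention (0.2 small / 0.5 medium / 0.8 large): large effect.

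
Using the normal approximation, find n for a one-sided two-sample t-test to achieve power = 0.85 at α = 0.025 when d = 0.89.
n = 23 per group

Sample size formula (two-sample t-test, normal approximation):
n = 2 · ((z_α + z_β) / d)²

z_α = 1.960 (for α = 0.025, one-sided)
z_β = 1.036 (for power = 0.85)
d = 0.89

n = 2 · ((1.960 + 1.036) / 0.89)²
n = 2 · (3.366)²
n ≈ 22.66
Round up to the next whole number: n = 23 per group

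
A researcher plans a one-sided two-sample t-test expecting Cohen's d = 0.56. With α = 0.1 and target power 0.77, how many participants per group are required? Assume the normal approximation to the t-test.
n = 27 per group

Sample size formula (two-sample t-test, normal approximation):
n = 2 · ((z_α + z_β) / d)²

z_α = 1.282 (for α = 0.1, one-sided)
z_β = 0.739 (for power = 0.77)
d = 0.56

n = 2 · ((1.282 + 0.739) / 0.56)²
n = 2 · (3.609)²
n ≈ 26.05
Round up to the next whole number: n = 27 per group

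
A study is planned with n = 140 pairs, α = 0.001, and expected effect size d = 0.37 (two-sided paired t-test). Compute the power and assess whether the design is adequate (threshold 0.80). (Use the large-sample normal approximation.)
Power ≈ 0.86; the study is adequately powered (power ≥ 0.80)

Power calculation (paired t-test, normal approximation):
z_β = d · √n - z_{α/2}
z_β = 0.37 · √140 - 3.291
z_β = 0.37 · 11.832 - 3.291
z_β = 1.087

Power = Φ(z_β) = Φ(1.087) ≈ 0.862

Effect size d = 0.37 is small by Cohen's convention (0.2/0.5/0.8).

Threshold: power ≥ 0.80 is conventionally adequate.
Power ≈ 0.86 → the study is adequately powered (power ≥ 0.80).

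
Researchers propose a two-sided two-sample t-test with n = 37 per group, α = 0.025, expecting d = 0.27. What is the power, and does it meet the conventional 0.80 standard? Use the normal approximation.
Power ≈ 0.14; the study is underpowered (power < 0.80)

Power calculation (two-sample t-test, normal approximation):
z_β = d · √(n/2) - z_{α/2}
z_β = 0.27 · √(37/2) - 2.241
z_β = 0.27 · 4.301 - 2.241
z_β = -1.080

Power = Φ(z_β) = Φ(-1.080) ≈ 0.140

Effect size d = 0.27 is small by Cohen's convention (0.2/0.5/0.8).

Threshold: power ≥ 0.80 is conventionally adequate.
Power ≈ 0.14 → the study is underpowered (power < 0.80).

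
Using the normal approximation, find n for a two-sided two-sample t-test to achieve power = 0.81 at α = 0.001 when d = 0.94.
n = 40 per group

Sample size formula (two-sample t-test, normal approximation):
n = 2 · ((z_{α/2} + z_β) / d)²

z_{α/2} = 3.291 (for α = 0.001, two-sided)
z_β = 0.878 (for power = 0.81)
d = 0.94

n = 2 · ((3.291 + 0.878) / 0.94)²
n = 2 · (4.435)²
n ≈ 39.34
Round up to the next whole number: n = 40 per group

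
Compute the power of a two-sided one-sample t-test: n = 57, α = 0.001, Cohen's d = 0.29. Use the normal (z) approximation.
Power ≈ 0.14

Power calculation (one-sample t-test, normal approximation):
z_β = d · √n - z_{α/2}
z_β = 0.29 · √57 - 3.291
z_β = 0.29 · 7.550 - 3.291
z_β = -1.101

Power = Φ(z_β) = Φ(-1.101) ≈ 0.135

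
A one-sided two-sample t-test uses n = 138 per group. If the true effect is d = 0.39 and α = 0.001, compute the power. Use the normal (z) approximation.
Power ≈ 0.56

Power calculation (two-sample t-test, normal approximation):
z_β = d · √(n/2) - z_α
z_β = 0.39 · √(138/2) - 3.090
z_β = 0.39 · 8.307 - 3.090
z_β = 0.149

Power = Φ(z_β) = Φ(0.149) ≈ 0.559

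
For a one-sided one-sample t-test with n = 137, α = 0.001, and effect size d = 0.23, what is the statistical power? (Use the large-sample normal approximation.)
Power ≈ 0.35

Power calculation (one-sample t-test, normal approximation):
z_β = d · √n - z_α
z_β = 0.23 · √137 - 3.090
z_β = 0.23 · 11.705 - 3.090
z_β = -0.398

Power = Φ(z_β) = Φ(-0.398) ≈ 0.345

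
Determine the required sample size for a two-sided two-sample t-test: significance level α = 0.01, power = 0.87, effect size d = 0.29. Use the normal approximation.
n = 326 per group

Sample size formula (two-sample t-test, normal approximation):
n = 2 · ((z_{α/2} + z_β) / d)²

z_{α/2} = 2.576 (for α = 0.01, two-sided)
z_β = 1.126 (for power = 0.87)
d = 0.29

n = 2 · ((2.576 + 1.126) / 0.29)²
n = 2 · (12.766)²
n ≈ 325.94
Round up to the next whole number: n = 326 per group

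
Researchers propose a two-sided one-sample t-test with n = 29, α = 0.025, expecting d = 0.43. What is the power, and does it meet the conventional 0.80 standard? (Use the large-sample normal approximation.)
Power ≈ 0.53; the study is underpowered (power < 0.80)

Power calculation (one-sample t-test, normal approximation):
z_β = d · √n - z_{α/2}
z_β = 0.43 · √29 - 2.241
z_β = 0.43 · 5.385 - 2.241
z_β = 0.074

Power = Φ(z_β) = Φ(0.074) ≈ 0.530

Effect size d = 0.43 is small by Cohen's convention (0.2/0.5/0.8).

Threshold: power ≥ 0.80 is conventionally adequate.
Power ≈ 0.53 → the study is underpowered (power < 0.80).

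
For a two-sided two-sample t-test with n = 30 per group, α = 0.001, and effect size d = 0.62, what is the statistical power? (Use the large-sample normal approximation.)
Power ≈ 0.19

Power calculation (two-sample t-test, normal approximation):
z_β = d · √(n/2) - z_{α/2}
z_β = 0.62 · √(30/2) - 3.291
z_β = 0.62 · 3.873 - 3.291
z_β = -0.889

Power = Φ(z_β) = Φ(-0.889) ≈ 0.187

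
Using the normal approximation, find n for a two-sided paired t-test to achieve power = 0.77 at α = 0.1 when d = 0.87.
n = 8 pairs

Sample size formula (paired t-test, normal approximation):
n = ((z_{α/2} + z_β) / d)²

z_{α/2} = 1.645 (for α = 0.1, two-sided)
z_β = 0.739 (for power = 0.77)
d = 0.87

n = ((1.645 + 0.739) / 0.87)²
n = (2.740)²
n ≈ 7.51
Round up to the next whole number: n = 8 pairs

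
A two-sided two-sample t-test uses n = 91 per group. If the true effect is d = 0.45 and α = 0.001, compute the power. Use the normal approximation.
Power ≈ 0.40

Power calculation (two-sample t-test, normal approximation):
z_β = d · √(n/2) - z_{α/2}
z_β = 0.45 · √(91/2) - 3.291
z_β = 0.45 · 6.745 - 3.291
z_β = -0.255

Power = Φ(z_β) = Φ(-0.255) ≈ 0.399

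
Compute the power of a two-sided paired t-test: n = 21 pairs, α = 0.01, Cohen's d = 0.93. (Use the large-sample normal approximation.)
Power ≈ 0.95

Power calculation (paired t-test, normal approximation):
z_β = d · √n - z_{α/2}
z_β = 0.93 · √21 - 2.576
z_β = 0.93 · 4.583 - 2.576
z_β = 1.686

Power = Φ(z_β) = Φ(1.686) ≈ 0.954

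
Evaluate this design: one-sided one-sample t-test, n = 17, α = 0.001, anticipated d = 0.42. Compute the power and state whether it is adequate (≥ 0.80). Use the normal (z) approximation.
Power ≈ 0.09; the study is underpowered (power < 0.80)

Power calculation (one-sample t-test, normal approximation):
z_β = d · √n - z_α
z_β = 0.42 · √17 - 3.090
z_β = 0.42 · 4.123 - 3.090
z_β = -1.359

Power = Φ(z_β) = Φ(-1.359) ≈ 0.087

Effect size d = 0.42 is small by Cohen's convention (0.2/0.5/0.8).

Threshold: power ≥ 0.80 is conventionally adequate.
Power ≈ 0.09 → the study is underpowered (power < 0.80).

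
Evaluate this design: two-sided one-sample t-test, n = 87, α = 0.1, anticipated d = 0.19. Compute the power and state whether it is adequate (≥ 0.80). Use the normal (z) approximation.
Power ≈ 0.55; the study is underpowered (power < 0.80)

Power calculation (one-sample t-test, normal approximation):
z_β = d · √n - z_{α/2}
z_β = 0.19 · √87 - 1.645
z_β = 0.19 · 9.327 - 1.645
z_β = 0.127

Power = Φ(z_β) = Φ(0.127) ≈ 0.551

Effect size d = 0.19 is very small by Cohen's convention (0.2/0.5/0.8).

Threshold: power ≥ 0.80 is conventionally adequate.
Power ≈ 0.55 → the study is underpowered (power < 0.80).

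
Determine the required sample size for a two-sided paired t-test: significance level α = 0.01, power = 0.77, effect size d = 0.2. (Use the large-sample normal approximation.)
n = 275 pairs

Sample size formula (paired t-test, normal approximation):
n = ((z_{α/2} + z_β) / d)²

z_{α/2} = 2.576 (for α = 0.01, two-sided)
z_β = 0.739 (for power = 0.77)
d = 0.2

n = ((2.576 + 0.739) / 0.2)²
n = (16.575)²
n ≈ 274.73
Round up to the next whole number: n = 275 pairs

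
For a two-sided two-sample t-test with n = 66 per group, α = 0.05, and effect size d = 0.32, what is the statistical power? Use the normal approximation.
Power ≈ 0.45

Power calculation (two-sample t-test, normal approximation):
z_β = d · √(n/2) - z_{α/2}
z_β = 0.32 · √(66/2) - 1.960
z_β = 0.32 · 5.745 - 1.960
z_β = -0.122

Power = Φ(z_β) = Φ(-0.122) ≈ 0.452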